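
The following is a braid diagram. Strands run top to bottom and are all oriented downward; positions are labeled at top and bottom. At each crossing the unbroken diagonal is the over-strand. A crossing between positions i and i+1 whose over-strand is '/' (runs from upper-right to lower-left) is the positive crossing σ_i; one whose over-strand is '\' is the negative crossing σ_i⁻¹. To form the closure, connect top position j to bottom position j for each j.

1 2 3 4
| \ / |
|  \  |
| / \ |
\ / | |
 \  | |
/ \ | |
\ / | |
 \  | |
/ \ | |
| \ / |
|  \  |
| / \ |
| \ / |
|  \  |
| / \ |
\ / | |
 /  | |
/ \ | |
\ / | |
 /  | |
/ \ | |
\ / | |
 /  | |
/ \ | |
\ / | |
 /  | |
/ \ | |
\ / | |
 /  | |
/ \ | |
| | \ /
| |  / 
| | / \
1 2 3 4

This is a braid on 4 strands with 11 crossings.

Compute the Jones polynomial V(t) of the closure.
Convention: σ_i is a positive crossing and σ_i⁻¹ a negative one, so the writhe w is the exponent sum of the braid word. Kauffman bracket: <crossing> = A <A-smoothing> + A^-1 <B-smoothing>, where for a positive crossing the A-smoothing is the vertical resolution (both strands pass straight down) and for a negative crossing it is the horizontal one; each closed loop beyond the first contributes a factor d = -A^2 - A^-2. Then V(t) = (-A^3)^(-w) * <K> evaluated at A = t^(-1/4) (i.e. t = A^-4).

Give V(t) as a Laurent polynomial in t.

Reading the diagram top to bottom ('/'-over between positions i,i+1 = s_i, '\'-over = s_i^-1): braid word = s2^-1 s1^-1 s1^-1 s2^-1 s2^-1 s1 s1 s1 s1 s1 s3.
The presented braid s2^-1 s1^-1 s1^-1 s2^-1 s2^-1 s1 s1 s1 s1 s1 s3 on 4 strands reduces by inverse Markov moves (closure unchanged at each step):
  Destabilize: the word has the form β·s3 where s3 occurs only as the final letter (β ∈ B_3); drop it and the last strand → 3 strands.
Reduced to β = s2^-1 s1^-1 s1^-1 s2^-1 s2^-1 s1 s1 s1 s1 s1 on 3 strands, 10 crossings.
Compute on β:
Braid: s2^-1 s1^-1 s1^-1 s2^-1 s2^-1 s1 s1 s1 s1 s1 on 3 strands, 10 crossings.
Writhe w = (#positive) - (#negative) = 5 - 5 = 0.
State-sum expansion of <K>. There are 2^10 = 1024 states.
Smooth each crossing (0=||, 1=⌣⌢); contribution A^(Σ sign_k(1-2s_k)) * d^(L-1).
Tabulate the states by total A-exponent and number of loops L (A-exp: L × count):
  A^10: L=4 ×1
  A^8: L=3 ×10
  A^6: L=2 ×29, L=4 ×16
  A^4: L=1 ×26, L=3 ×74, L=5 ×20
  A^2: L=2 ×90, L=4 ×105, L=6 ×15
  A^0: L=1 ×15, L=3 ×141, L=5 ×90, L=7 ×6
  A^-2: L=2 ×35, L=4 ×130, L=6 ×44, L=8 ×1
  A^-4: L=3 ×40, L=5 ×69, L=7 ×11
  A^-6: L=4 ×25, L=6 ×19, L=8 ×1
  A^-8: L=5 ×8, L=7 ×2
  A^-10: L=6 ×1
Each group contributes A^e * Σ count * d^(L-1):
Powers of d = -A^2 - A^-2: d^2 = A^4 + 2 + A^-4; d^3 = -A^6 - 3*A^2 - 3*A^-2 - A^-6; d^4 = A^8 + 4*A^4 + 6 + 4*A^-4 + A^-8; d^5 = -A^10 - 5*A^6 - 10*A^2 - 10*A^-2 - 5*A^-6 - A^-10; d^6 = A^12 + 6*A^8 + 15*A^4 + 20 + 15*A^-4 + 6*A^-8 + A^-12; d^7 = -A^14 - 7*A^10 - 21*A^6 - 35*A^2 - 35*A^-2 - 21*A^-6 - 7*A^-10 - A^-14.
  A^10 * (d^3) = -A^16 - 3*A^12 - 3*A^8 - A^4
  A^8 * (10*d^2) = 10*A^12 + 20*A^8 + 10*A^4
  A^6 * (29*d + 16*d^3) = -16*A^12 - 77*A^8 - 77*A^4 - 16
  A^4 * (26 + 74*d^2 + 20*d^4) = 20*A^12 + 154*A^8 + 294*A^4 + 154 + 20*A^-4
  A^2 * (90*d + 105*d^3 + 15*d^5) = -15*A^12 - 180*A^8 - 555*A^4 - 555 - 180*A^-4 - 15*A^-8
  A^0 * (15 + 141*d^2 + 90*d^4 + 6*d^6) = 6*A^12 + 126*A^8 + 591*A^4 + 957 + 591*A^-4 + 126*A^-8 + 6*A^-12
  A^-2 * (35*d + 130*d^3 + 44*d^5 + d^7) = -A^12 - 51*A^8 - 371*A^4 - 900 - 900*A^-4 - 371*A^-8 - 51*A^-12 - A^-16
  A^-4 * (40*d^2 + 69*d^4 + 11*d^6) = 11*A^8 + 135*A^4 + 481 + 714*A^-4 + 481*A^-8 + 135*A^-12 + 11*A^-16
  A^-6 * (25*d^3 + 19*d^5 + d^7) = -A^8 - 26*A^4 - 141 - 300*A^-4 - 300*A^-8 - 141*A^-12 - 26*A^-16 - A^-20
  A^-8 * (8*d^4 + 2*d^6) = 2*A^4 + 20 + 62*A^-4 + 88*A^-8 + 62*A^-12 + 20*A^-16 + 2*A^-20
  A^-10 * (d^5) = -1 - 5*A^-4 - 10*A^-8 - 10*A^-12 - 5*A^-16 - A^-20
Summing the groups: <K> = -A^16 + A^12 - A^8 + 2*A^4 - 1 + 2*A^-4 - A^-8 + A^-12 - A^-16
Normalise by the writhe: (-A^3)^(-w) = (-A^3)^(0) = 1, so f(A) = 1 * <K> = -A^16 + A^12 - A^8 + 2*A^4 - 1 + 2*A^-4 - A^-8 + A^-12 - A^-16.
Substitute A = t^(-1/4), i.e. A^e → t^(-e/4): V(t) = -t^4 + t^3 - t^2 + 2*t - 1 + 2*t^-1 - t^-2 + t^-3 - t^-4

Answer: -t^4 + t^3 - t^2 + 2*t - 1 + 2*t^-1 - t^-2 + t^-3 - t^-4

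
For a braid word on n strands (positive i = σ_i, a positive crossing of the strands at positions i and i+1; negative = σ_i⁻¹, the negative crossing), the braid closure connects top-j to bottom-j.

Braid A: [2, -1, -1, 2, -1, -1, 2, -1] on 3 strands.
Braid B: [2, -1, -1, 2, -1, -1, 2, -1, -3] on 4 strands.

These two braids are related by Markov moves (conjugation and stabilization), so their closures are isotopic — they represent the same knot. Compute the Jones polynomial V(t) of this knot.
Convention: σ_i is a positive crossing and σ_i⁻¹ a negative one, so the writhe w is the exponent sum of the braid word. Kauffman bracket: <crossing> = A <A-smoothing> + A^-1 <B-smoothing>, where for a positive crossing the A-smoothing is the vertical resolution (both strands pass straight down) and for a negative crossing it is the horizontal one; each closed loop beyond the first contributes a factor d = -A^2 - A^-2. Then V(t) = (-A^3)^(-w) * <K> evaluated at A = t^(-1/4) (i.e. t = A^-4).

-t^2 + 3*t - 4 + 6*t^-1 - 6*t^-2 + 6*t^-3 - 5*t^-4 + 3*t^-5 - t^-6

Derivation:
Markov-equivalent braids have isotopic closures, hence identical knot invariants. Strip the Markov moves from each word to reach a common short braid β, then compute V(t) once on β.
Braid A: s2 s1^-1 s1^-1 s2 s1^-1 s1^-1 s2 s1^-1 on 3 strands has no conjugating prefix/suffix or stabilization to strip; take β = s2 s1^-1 s1^-1 s2 s1^-1 s1^-1 s2 s1^-1.
Braid B: s2 s1^-1 s1^-1 s2 s1^-1 s1^-1 s2 s1^-1 s3^-1 on 4 strands reduces by inverse Markov moves (closure unchanged at each step):
  Destabilize: the word has the form β·s3^-1 where s3^-1 occurs only as the final letter (β ∈ B_3); drop it and the last strand → 3 strands.
Reduced to β = s2 s1^-1 s1^-1 s2 s1^-1 s1^-1 s2 s1^-1 on 3 strands, 8 crossings.
Both give the same β = s2 s1^-1 s1^-1 s2 s1^-1 s1^-1 s2 s1^-1 on 3 strands, so one state sum suffices:
Braid: s2 s1^-1 s1^-1 s2 s1^-1 s1^-1 s2 s1^-1 on 3 strands, 8 crossings.
Writhe w = (#positive) - (#negative) = 3 - 5 = -2.
State-sum expansion of <K>. There are 2^8 = 256 states.
For each crossing: s=0 is the vertical smoothing, s=1 horizontal. Crossing k contributes A^(sign_k * (1 - 2*s_k)); loop factor d = -A^2 - A^-2.
Tabulate the states by total A-exponent and number of loops L (A-exp: L × count):
  A^8: L=6 ×1
  A^6: L=5 ×8
  A^4: L=4 ×28
  A^2: L=3 ×55, L=5 ×1
  A^0: L=2 ×63, L=4 ×7
  A^-2: L=1 ×35, L=3 ×21
  A^-4: L=2 ×26, L=4 ×2
  A^-6: L=3 ×8
  A^-8: L=4 ×1
Each group contributes A^e * Σ count * d^(L-1):
Powers of d = -A^2 - A^-2: d^2 = A^4 + 2 + A^-4; d^3 = -A^6 - 3*A^2 - 3*A^-2 - A^-6; d^4 = A^8 + 4*A^4 + 6 + 4*A^-4 + A^-8; d^5 = -A^10 - 5*A^6 - 10*A^2 - 10*A^-2 - 5*A^-6 - A^-10.
  A^8 * (d^5) = -A^18 - 5*A^14 - 10*A^10 - 10*A^6 - 5*A^2 - A^-2
  A^6 * (8*d^4) = 8*A^14 + 32*A^10 + 48*A^6 + 32*A^2 + 8*A^-2
  A^4 * (28*d^3) = -28*A^10 - 84*A^6 - 84*A^2 - 28*A^-2
  A^2 * (55*d^2 + d^4) = A^10 + 59*A^6 + 116*A^2 + 59*A^-2 + A^-6
  A^0 * (63*d + 7*d^3) = -7*A^6 - 84*A^2 - 84*A^-2 - 7*A^-6
  A^-2 * (35 + 21*d^2) = 21*A^2 + 77*A^-2 + 21*A^-6
  A^-4 * (26*d + 2*d^3) = -2*A^2 - 32*A^-2 - 32*A^-6 - 2*A^-10
  A^-6 * (8*d^2) = 8*A^-2 + 16*A^-6 + 8*A^-10
  A^-8 * (d^3) = -A^-2 - 3*A^-6 - 3*A^-10 - A^-14
Summing the groups: <K> = -A^18 + 3*A^14 - 5*A^10 + 6*A^6 - 6*A^2 + 6*A^-2 - 4*A^-6 + 3*A^-10 - A^-14
Normalise by the writhe: (-A^3)^(-w) = (-A^3)^(2) = A^6, so f(A) = A^6 * <K> = -A^24 + 3*A^20 - 5*A^16 + 6*A^12 - 6*A^8 + 6*A^4 - 4 + 3*A^-4 - A^-8.
Substitute A = t^(-1/4), i.e. A^e → t^(-e/4): V(t) = -t^2 + 3*t - 4 + 6*t^-1 - 6*t^-2 + 6*t^-3 - 5*t^-4 + 3*t^-5 - t^-6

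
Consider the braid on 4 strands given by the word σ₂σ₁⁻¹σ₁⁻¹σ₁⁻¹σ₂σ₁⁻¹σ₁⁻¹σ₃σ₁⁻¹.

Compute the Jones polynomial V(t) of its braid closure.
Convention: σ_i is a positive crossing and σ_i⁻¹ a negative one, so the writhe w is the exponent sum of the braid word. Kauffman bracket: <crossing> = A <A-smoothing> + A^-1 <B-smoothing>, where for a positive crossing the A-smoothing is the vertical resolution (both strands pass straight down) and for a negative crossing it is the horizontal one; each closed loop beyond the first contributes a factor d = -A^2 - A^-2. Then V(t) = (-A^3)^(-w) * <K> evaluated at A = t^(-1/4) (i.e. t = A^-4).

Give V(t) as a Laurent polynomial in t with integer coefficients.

1 - t^-1 + 3*t^-2 - 3*t^-3 + 3*t^-4 - 4*t^-5 + 3*t^-6 - 2*t^-7 + t^-8

Derivation:
Braid: s2 s1^-1 s1^-1 s1^-1 s2 s1^-1 s1^-1 s3 s1^-1 on 4 strands, 9 crossings.
Writhe w = (#positive) - (#negative) = 3 - 6 = -3.
Computing the Kauffman bracket via state sum. There are 2^9 = 512 states.
Smooth each crossing (0=||, 1=⌣⌢); contribution A^(Σ sign_k(1-2s_k)) * d^(L-1).
Tabulate the states by total A-exponent and number of loops L (A-exp: L × count):
  A^9: L=8 ×1
  A^7: L=7 ×9
  A^5: L=6 ×36
  A^3: L=5 ×84
  A^1: L=4 ×126
  A^-1: L=3 ×124, L=5 ×2
  A^-3: L=2 ×75, L=4 ×9
  A^-5: L=1 ×21, L=3 ×15
  A^-7: L=2 ×8, L=4 ×1
  A^-9: L=3 ×1
Each group contributes A^e * Σ count * d^(L-1):
Powers of d = -A^2 - A^-2: d^2 = A^4 + 2 + A^-4; d^3 = -A^6 - 3*A^2 - 3*A^-2 - A^-6; d^4 = A^8 + 4*A^4 + 6 + 4*A^-4 + A^-8; d^5 = -A^10 - 5*A^6 - 10*A^2 - 10*A^-2 - 5*A^-6 - A^-10; d^6 = A^12 + 6*A^8 + 15*A^4 + 20 + 15*A^-4 + 6*A^-8 + A^-12; d^7 = -A^14 - 7*A^10 - 21*A^6 - 35*A^2 - 35*A^-2 - 21*A^-6 - 7*A^-10 - A^-14.
  A^9 * (d^7) = -A^23 - 7*A^19 - 21*A^15 - 35*A^11 - 35*A^7 - 21*A^3 - 7*A^-1 - A^-5
  A^7 * (9*d^6) = 9*A^19 + 54*A^15 + 135*A^11 + 180*A^7 + 135*A^3 + 54*A^-1 + 9*A^-5
  A^5 * (36*d^5) = -36*A^15 - 180*A^11 - 360*A^7 - 360*A^3 - 180*A^-1 - 36*A^-5
  A^3 * (84*d^4) = 84*A^11 + 336*A^7 + 504*A^3 + 336*A^-1 + 84*A^-5
  A^1 * (126*d^3) = -126*A^7 - 378*A^3 - 378*A^-1 - 126*A^-5
  A^-1 * (124*d^2 + 2*d^4) = 2*A^7 + 132*A^3 + 260*A^-1 + 132*A^-5 + 2*A^-9
  A^-3 * (75*d + 9*d^3) = -9*A^3 - 102*A^-1 - 102*A^-5 - 9*A^-9
  A^-5 * (21 + 15*d^2) = 15*A^-1 + 51*A^-5 + 15*A^-9
  A^-7 * (8*d + d^3) = -A^-1 - 11*A^-5 - 11*A^-9 - A^-13
  A^-9 * (d^2) = A^-5 + 2*A^-9 + A^-13
Summing the groups: <K> = -A^23 + 2*A^19 - 3*A^15 + 4*A^11 - 3*A^7 + 3*A^3 - 3*A^-1 + A^-5 - A^-9
Normalise by the writhe: (-A^3)^(-w) = (-A^3)^(3) = -A^9, so f(A) = -A^9 * <K> = A^32 - 2*A^28 + 3*A^24 - 4*A^20 + 3*A^16 - 3*A^12 + 3*A^8 - A^4 + 1.
Substitute A = t^(-1/4), i.e. A^e → t^(-e/4): V(t) = 1 - t^-1 + 3*t^-2 - 3*t^-3 + 3*t^-4 - 4*t^-5 + 3*t^-6 - 2*t^-7 + t^-8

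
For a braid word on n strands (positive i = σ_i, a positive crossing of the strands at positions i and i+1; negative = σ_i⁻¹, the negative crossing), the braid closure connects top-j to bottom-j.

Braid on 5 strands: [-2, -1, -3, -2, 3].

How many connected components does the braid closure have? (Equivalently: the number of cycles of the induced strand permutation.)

2

Derivation:
Track the strand permutation on 5 strands, starting from identity.
  step 1: s2^-1 swaps positions 2,3 -> [1 3 2 4 5]
  step 2: s1^-1 swaps positions 1,2 -> [3 1 2 4 5]
  step 3: s3^-1 swaps positions 3,4 -> [3 1 4 2 5]
  step 4: s2^-1 swaps positions 2,3 -> [3 4 1 2 5]
  step 5: s3 swaps positions 3,4 -> [3 4 2 1 5]
Final permutation (position -> original strand): [3 4 2 1 5]
Closure components = cycle count of this permutation = 2.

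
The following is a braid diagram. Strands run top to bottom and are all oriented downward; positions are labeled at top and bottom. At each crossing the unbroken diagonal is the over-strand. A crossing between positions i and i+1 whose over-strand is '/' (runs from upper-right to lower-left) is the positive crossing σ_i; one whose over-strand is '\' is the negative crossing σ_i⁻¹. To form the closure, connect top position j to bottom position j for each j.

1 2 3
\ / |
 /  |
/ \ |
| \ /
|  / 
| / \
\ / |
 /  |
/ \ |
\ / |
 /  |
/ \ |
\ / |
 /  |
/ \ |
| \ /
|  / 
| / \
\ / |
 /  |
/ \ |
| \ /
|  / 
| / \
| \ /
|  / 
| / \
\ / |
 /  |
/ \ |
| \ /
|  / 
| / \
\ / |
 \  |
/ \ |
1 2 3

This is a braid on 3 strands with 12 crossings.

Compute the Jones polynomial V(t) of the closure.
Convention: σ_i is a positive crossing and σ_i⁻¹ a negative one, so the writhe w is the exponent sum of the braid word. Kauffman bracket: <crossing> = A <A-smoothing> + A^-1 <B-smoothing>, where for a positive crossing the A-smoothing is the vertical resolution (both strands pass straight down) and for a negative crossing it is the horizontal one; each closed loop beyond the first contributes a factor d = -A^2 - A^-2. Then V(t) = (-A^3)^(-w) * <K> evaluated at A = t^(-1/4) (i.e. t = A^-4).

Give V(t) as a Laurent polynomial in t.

-t^10 + t^6 + t^4

Derivation:
Reading the diagram top to bottom ('/'-over between positions i,i+1 = s_i, '\'-over = s_i^-1): braid word = s1 s2 s1 s1 s1 s2 s1 s2 s2 s1 s2 s1^-1.
The presented braid s1 s2 s1 s1 s1 s2 s1 s2 s2 s1 s2 s1^-1 on 3 strands reduces by inverse Markov moves (closure unchanged at each step):
  Deconjugate: the word is γ·β·γ⁻¹ with γ = s1 (prefix) and γ⁻¹ = s1^-1 (suffix); strip both.
Reduced to β = s2 s1 s1 s1 s2 s1 s2 s2 s1 s2 on 3 strands, 10 crossings.
Compute on β:
Braid: s2 s1 s1 s1 s2 s1 s2 s2 s1 s2 on 3 strands, 10 crossings.
Writhe w = (#positive) - (#negative) = 10 - 0 = 10.
Computing the Kauffman bracket via state sum. There are 2^10 = 1024 states.
For each crossing: s=0 is the vertical smoothing, s=1 horizontal. Crossing k contributes A^(sign_k * (1 - 2*s_k)); loop factor d = -A^2 - A^-2.
Tabulate the states by total A-exponent and number of loops L (A-exp: L × count):
  A^10: L=3 ×1
  A^8: L=2 ×10
  A^6: L=1 ×25, L=3 ×20
  A^4: L=2 ×100, L=4 ×20
  A^2: L=1 ×36, L=3 ×164, L=5 ×10
  A^0: L=2 ×108, L=4 ×142, L=6 ×2
  A^-2: L=1 ×12, L=3 ×129, L=5 ×69
  A^-4: L=2 ×24, L=4 ×78, L=6 ×18
  A^-6: L=3 ×19, L=5 ×24, L=7 ×2
  A^-8: L=4 ×7, L=6 ×3
  A^-10: L=5 ×1
Each group contributes A^e * Σ count * d^(L-1):
Powers of d = -A^2 - A^-2: d^2 = A^4 + 2 + A^-4; d^3 = -A^6 - 3*A^2 - 3*A^-2 - A^-6; d^4 = A^8 + 4*A^4 + 6 + 4*A^-4 + A^-8; d^5 = -A^10 - 5*A^6 - 10*A^2 - 10*A^-2 - 5*A^-6 - A^-10; d^6 = A^12 + 6*A^8 + 15*A^4 + 20 + 15*A^-4 + 6*A^-8 + A^-12.
  A^10 * (d^2) = A^14 + 2*A^10 + A^6
  A^8 * (10*d) = -10*A^10 - 10*A^6
  A^6 * (25 + 20*d^2) = 20*A^10 + 65*A^6 + 20*A^2
  A^4 * (100*d + 20*d^3) = -20*A^10 - 160*A^6 - 160*A^2 - 20*A^-2
  A^2 * (36 + 164*d^2 + 10*d^4) = 10*A^10 + 204*A^6 + 424*A^2 + 204*A^-2 + 10*A^-6
  A^0 * (108*d + 142*d^3 + 2*d^5) = -2*A^10 - 152*A^6 - 554*A^2 - 554*A^-2 - 152*A^-6 - 2*A^-10
  A^-2 * (12 + 129*d^2 + 69*d^4) = 69*A^6 + 405*A^2 + 684*A^-2 + 405*A^-6 + 69*A^-10
  A^-4 * (24*d + 78*d^3 + 18*d^5) = -18*A^6 - 168*A^2 - 438*A^-2 - 438*A^-6 - 168*A^-10 - 18*A^-14
  A^-6 * (19*d^2 + 24*d^4 + 2*d^6) = 2*A^6 + 36*A^2 + 145*A^-2 + 222*A^-6 + 145*A^-10 + 36*A^-14 + 2*A^-18
  A^-8 * (7*d^3 + 3*d^5) = -3*A^2 - 22*A^-2 - 51*A^-6 - 51*A^-10 - 22*A^-14 - 3*A^-18
  A^-10 * (d^4) = A^-2 + 4*A^-6 + 6*A^-10 + 4*A^-14 + A^-18
Summing the groups: <K> = A^14 + A^6 - A^-10
Normalise by the writhe: (-A^3)^(-w) = (-A^3)^(-10) = A^-30, so f(A) = A^-30 * <K> = A^-16 + A^-24 - A^-40.
Substitute A = t^(-1/4), i.e. A^e → t^(-e/4): V(t) = -t^10 + t^6 + t^4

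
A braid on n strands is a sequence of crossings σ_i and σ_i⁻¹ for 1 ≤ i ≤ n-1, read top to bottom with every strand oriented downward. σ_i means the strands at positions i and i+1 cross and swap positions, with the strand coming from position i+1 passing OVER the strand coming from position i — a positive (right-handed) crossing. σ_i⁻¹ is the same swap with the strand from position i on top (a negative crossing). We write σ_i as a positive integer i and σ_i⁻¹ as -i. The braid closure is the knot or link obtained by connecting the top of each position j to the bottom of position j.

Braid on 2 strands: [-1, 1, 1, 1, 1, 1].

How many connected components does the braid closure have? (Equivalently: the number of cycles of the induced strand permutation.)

2

Derivation:
Track the strand permutation on 2 strands, starting from identity.
  step 1: s1^-1 swaps positions 1,2 -> [2 1]
  step 2: s1 swaps positions 1,2 -> [1 2]
  step 3: s1 swaps positions 1,2 -> [2 1]
  step 4: s1 swaps positions 1,2 -> [1 2]
  step 5: s1 swaps positions 1,2 -> [2 1]
  step 6: s1 swaps positions 1,2 -> [1 2]
Final permutation (position -> original strand): [1 2]
Closure components = cycle count of this permutation = 2.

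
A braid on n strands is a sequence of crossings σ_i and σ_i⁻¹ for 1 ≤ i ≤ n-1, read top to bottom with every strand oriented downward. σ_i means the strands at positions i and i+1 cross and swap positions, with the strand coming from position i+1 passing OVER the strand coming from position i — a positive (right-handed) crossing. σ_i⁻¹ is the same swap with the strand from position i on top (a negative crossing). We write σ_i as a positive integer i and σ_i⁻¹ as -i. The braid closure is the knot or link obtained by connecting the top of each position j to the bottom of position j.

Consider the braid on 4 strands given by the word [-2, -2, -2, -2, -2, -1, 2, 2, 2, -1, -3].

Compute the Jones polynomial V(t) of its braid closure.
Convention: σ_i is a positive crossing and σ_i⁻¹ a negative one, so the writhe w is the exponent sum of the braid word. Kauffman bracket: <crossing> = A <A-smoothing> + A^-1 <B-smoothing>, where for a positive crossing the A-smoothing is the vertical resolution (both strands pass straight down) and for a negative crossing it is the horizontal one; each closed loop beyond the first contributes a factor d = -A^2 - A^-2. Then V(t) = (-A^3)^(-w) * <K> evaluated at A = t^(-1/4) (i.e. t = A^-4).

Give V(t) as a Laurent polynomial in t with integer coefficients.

The presented braid s2^-1 s2^-1 s2^-1 s2^-1 s2^-1 s1^-1 s2 s2 s2 s1^-1 s3^-1 on 4 strands reduces by inverse Markov moves (closure unchanged at each step):
  Destabilize: the word has the form β·s3^-1 where s3^-1 occurs only as the final letter (β ∈ B_3); drop it and the last strand → 3 strands.
Reduced to β = s2^-1 s2^-1 s2^-1 s2^-1 s2^-1 s1^-1 s2 s2 s2 s1^-1 on 3 strands, 10 crossings.
Compute on β:
Braid: s2^-1 s2^-1 s2^-1 s2^-1 s2^-1 s1^-1 s2 s2 s2 s1^-1 on 3 strands, 10 crossings.
Writhe w = (#positive) - (#negative) = 3 - 7 = -4.
State-sum expansion of <K>. There are 2^10 = 1024 states.
For each crossing: s=0 is the vertical smoothing, s=1 horizontal. Crossing k contributes A^(sign_k * (1 - 2*s_k)); loop factor d = -A^2 - A^-2.
Tabulate the states by total A-exponent and number of loops L (A-exp: L × count):
  A^10: L=6 ×1
  A^8: L=5 ×10
  A^6: L=4 ×35, L=6 ×10
  A^4: L=3 ×60, L=5 ×50, L=7 ×10
  A^2: L=2 ×55, L=4 ×100, L=6 ×50, L=8 ×5
  A^0: L=1 ×25, L=3 ×101, L=5 ×100, L=7 ×25, L=9 ×1
  A^-2: L=2 ×55, L=4 ×100, L=6 ×50, L=8 ×5
  A^-4: L=1 ×6, L=3 ×54, L=5 ×50, L=7 ×10
  A^-6: L=2 ×9, L=4 ×26, L=6 ×10
  A^-8: L=3 ×5, L=5 ×5
  A^-10: L=4 ×1
Each group contributes A^e * Σ count * d^(L-1):
Powers of d = -A^2 - A^-2: d^2 = A^4 + 2 + A^-4; d^3 = -A^6 - 3*A^2 - 3*A^-2 - A^-6; d^4 = A^8 + 4*A^4 + 6 + 4*A^-4 + A^-8; d^5 = -A^10 - 5*A^6 - 10*A^2 - 10*A^-2 - 5*A^-6 - A^-10; d^6 = A^12 + 6*A^8 + 15*A^4 + 20 + 15*A^-4 + 6*A^-8 + A^-12; d^7 = -A^14 - 7*A^10 - 21*A^6 - 35*A^2 - 35*A^-2 - 21*A^-6 - 7*A^-10 - A^-14; d^8 = A^16 + 8*A^12 + 28*A^8 + 56*A^4 + 70 + 56*A^-4 + 28*A^-8 + 8*A^-12 + A^-16.
  A^10 * (d^5) = -A^20 - 5*A^16 - 10*A^12 - 10*A^8 - 5*A^4 - 1
  A^8 * (10*d^4) = 10*A^16 + 40*A^12 + 60*A^8 + 40*A^4 + 10
  A^6 * (35*d^3 + 10*d^5) = -10*A^16 - 85*A^12 - 205*A^8 - 205*A^4 - 85 - 10*A^-4
  A^4 * (60*d^2 + 50*d^4 + 10*d^6) = 10*A^16 + 110*A^12 + 410*A^8 + 620*A^4 + 410 + 110*A^-4 + 10*A^-8
  A^2 * (55*d + 100*d^3 + 50*d^5 + 5*d^7) = -5*A^16 - 85*A^12 - 455*A^8 - 1030*A^4 - 1030 - 455*A^-4 - 85*A^-8 - 5*A^-12
  A^0 * (25 + 101*d^2 + 100*d^4 + 25*d^6 + d^8) = A^16 + 33*A^12 + 278*A^8 + 932*A^4 + 1397 + 932*A^-4 + 278*A^-8 + 33*A^-12 + A^-16
  A^-2 * (55*d + 100*d^3 + 50*d^5 + 5*d^7) = -5*A^12 - 85*A^8 - 455*A^4 - 1030 - 1030*A^-4 - 455*A^-8 - 85*A^-12 - 5*A^-16
  A^-4 * (6 + 54*d^2 + 50*d^4 + 10*d^6) = 10*A^8 + 110*A^4 + 404 + 614*A^-4 + 404*A^-8 + 110*A^-12 + 10*A^-16
  A^-6 * (9*d + 26*d^3 + 10*d^5) = -10*A^4 - 76 - 187*A^-4 - 187*A^-8 - 76*A^-12 - 10*A^-16
  A^-8 * (5*d^2 + 5*d^4) = 5 + 25*A^-4 + 40*A^-8 + 25*A^-12 + 5*A^-16
  A^-10 * (d^3) = -A^-4 - 3*A^-8 - 3*A^-12 - A^-16
Summing the groups: <K> = -A^20 + A^16 - 2*A^12 + 3*A^8 - 3*A^4 + 4 - 2*A^-4 + 2*A^-8 - A^-12
Normalise by the writhe: (-A^3)^(-w) = (-A^3)^(4) = A^12, so f(A) = A^12 * <K> = -A^32 + A^28 - 2*A^24 + 3*A^20 - 3*A^16 + 4*A^12 - 2*A^8 + 2*A^4 - 1.
Substitute A = t^(-1/4), i.e. A^e → t^(-e/4): V(t) = -1 + 2*t^-1 - 2*t^-2 + 4*t^-3 - 3*t^-4 + 3*t^-5 - 2*t^-6 + t^-7 - t^-8

Answer: -1 + 2*t^-1 - 2*t^-2 + 4*t^-3 - 3*t^-4 + 3*t^-5 - 2*t^-6 + t^-7 - t^-8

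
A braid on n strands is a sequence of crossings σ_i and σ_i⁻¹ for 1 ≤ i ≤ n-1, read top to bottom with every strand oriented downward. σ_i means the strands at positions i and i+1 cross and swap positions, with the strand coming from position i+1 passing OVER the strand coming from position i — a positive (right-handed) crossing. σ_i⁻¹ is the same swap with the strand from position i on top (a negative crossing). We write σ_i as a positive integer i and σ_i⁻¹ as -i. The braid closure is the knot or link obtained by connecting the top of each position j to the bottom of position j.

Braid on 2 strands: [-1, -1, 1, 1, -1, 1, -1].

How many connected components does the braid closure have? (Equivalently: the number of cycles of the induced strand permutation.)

1

Derivation:
Track the strand permutation on 2 strands, starting from identity.
  step 1: s1^-1 swaps positions 1,2 -> [2 1]
  step 2: s1^-1 swaps positions 1,2 -> [1 2]
  step 3: s1 swaps positions 1,2 -> [2 1]
  step 4: s1 swaps positions 1,2 -> [1 2]
  step 5: s1^-1 swaps positions 1,2 -> [2 1]
  step 6: s1 swaps positions 1,2 -> [1 2]
  step 7: s1^-1 swaps positions 1,2 -> [2 1]
Final permutation (position -> original strand): [2 1]
Closure components = cycle count of this permutation = 1.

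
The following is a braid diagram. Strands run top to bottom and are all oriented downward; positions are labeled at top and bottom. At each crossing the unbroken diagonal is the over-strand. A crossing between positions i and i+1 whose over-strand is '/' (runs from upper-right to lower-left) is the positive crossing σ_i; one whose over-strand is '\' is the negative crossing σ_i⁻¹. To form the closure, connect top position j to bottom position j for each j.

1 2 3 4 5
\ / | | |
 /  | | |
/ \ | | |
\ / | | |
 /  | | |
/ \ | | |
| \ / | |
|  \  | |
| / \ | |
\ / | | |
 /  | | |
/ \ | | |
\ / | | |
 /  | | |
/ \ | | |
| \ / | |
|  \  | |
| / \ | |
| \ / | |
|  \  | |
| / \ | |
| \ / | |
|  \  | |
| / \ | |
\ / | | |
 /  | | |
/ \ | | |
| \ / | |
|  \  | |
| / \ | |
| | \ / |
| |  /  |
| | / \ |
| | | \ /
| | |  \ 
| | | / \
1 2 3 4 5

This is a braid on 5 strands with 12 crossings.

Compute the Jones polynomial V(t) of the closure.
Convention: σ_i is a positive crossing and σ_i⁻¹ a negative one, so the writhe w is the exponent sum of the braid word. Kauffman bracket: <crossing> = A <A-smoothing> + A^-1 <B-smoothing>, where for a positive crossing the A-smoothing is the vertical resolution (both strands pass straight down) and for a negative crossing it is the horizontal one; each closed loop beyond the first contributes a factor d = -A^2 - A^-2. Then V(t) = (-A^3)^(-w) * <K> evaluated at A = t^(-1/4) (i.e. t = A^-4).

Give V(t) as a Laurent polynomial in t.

Reading the diagram top to bottom ('/'-over between positions i,i+1 = s_i, '\'-over = s_i^-1): braid word = s1 s1 s2^-1 s1 s1 s2^-1 s2^-1 s2^-1 s1 s2^-1 s3 s4^-1.
The presented braid s1 s1 s2^-1 s1 s1 s2^-1 s2^-1 s2^-1 s1 s2^-1 s3 s4^-1 on 5 strands reduces by inverse Markov moves (closure unchanged at each step):
  Destabilize: the word has the form β·s4^-1 where s4^-1 occurs only as the final letter (β ∈ B_4); drop it and the last strand → 4 strands.
  Destabilize: the word has the form β·s3 where s3 occurs only as the final letter (β ∈ B_3); drop it and the last strand → 3 strands.
Reduced to β = s1 s1 s2^-1 s1 s1 s2^-1 s2^-1 s2^-1 s1 s2^-1 on 3 strands, 10 crossings.
Compute on β:
Braid: s1 s1 s2^-1 s1 s1 s2^-1 s2^-1 s2^-1 s1 s2^-1 on 3 strands, 10 crossings.
Writhe w = (#positive) - (#negative) = 5 - 5 = 0.
State-sum expansion of <K>. There are 2^10 = 1024 states.
For each crossing: s=0 is the vertical smoothing, s=1 horizontal. Crossing k contributes A^(sign_k * (1 - 2*s_k)); loop factor d = -A^2 - A^-2.
Tabulate the states by total A-exponent and number of loops L (A-exp: L × count):
  A^10: L=6 ×1
  A^8: L=5 ×10
  A^6: L=4 ×43, L=6 ×2
  A^4: L=3 ×98, L=5 ×22
  A^2: L=2 ×121, L=4 ×83, L=6 ×6
  A^0: L=1 ×73, L=3 ×140, L=5 ×38, L=7 ×1
  A^-2: L=2 ×121, L=4 ×79, L=6 ×10
  A^-4: L=3 ×95, L=5 ×24, L=7 ×1
  A^-6: L=4 ×42, L=6 ×3
  A^-8: L=5 ×10
  A^-10: L=6 ×1
Each group contributes A^e * Σ count * d^(L-1):
Powers of d = -A^2 - A^-2: d^2 = A^4 + 2 + A^-4; d^3 = -A^6 - 3*A^2 - 3*A^-2 - A^-6; d^4 = A^8 + 4*A^4 + 6 + 4*A^-4 + A^-8; d^5 = -A^10 - 5*A^6 - 10*A^2 - 10*A^-2 - 5*A^-6 - A^-10; d^6 = A^12 + 6*A^8 + 15*A^4 + 20 + 15*A^-4 + 6*A^-8 + A^-12.
  A^10 * (d^5) = -A^20 - 5*A^16 - 10*A^12 - 10*A^8 - 5*A^4 - 1
  A^8 * (10*d^4) = 10*A^16 + 40*A^12 + 60*A^8 + 40*A^4 + 10
  A^6 * (43*d^3 + 2*d^5) = -2*A^16 - 53*A^12 - 149*A^8 - 149*A^4 - 53 - 2*A^-4
  A^4 * (98*d^2 + 22*d^4) = 22*A^12 + 186*A^8 + 328*A^4 + 186 + 22*A^-4
  A^2 * (121*d + 83*d^3 + 6*d^5) = -6*A^12 - 113*A^8 - 430*A^4 - 430 - 113*A^-4 - 6*A^-8
  A^0 * (73 + 140*d^2 + 38*d^4 + d^6) = A^12 + 44*A^8 + 307*A^4 + 601 + 307*A^-4 + 44*A^-8 + A^-12
  A^-2 * (121*d + 79*d^3 + 10*d^5) = -10*A^8 - 129*A^4 - 458 - 458*A^-4 - 129*A^-8 - 10*A^-12
  A^-4 * (95*d^2 + 24*d^4 + d^6) = A^8 + 30*A^4 + 206 + 354*A^-4 + 206*A^-8 + 30*A^-12 + A^-16
  A^-6 * (42*d^3 + 3*d^5) = -3*A^4 - 57 - 156*A^-4 - 156*A^-8 - 57*A^-12 - 3*A^-16
  A^-8 * (10*d^4) = 10 + 40*A^-4 + 60*A^-8 + 40*A^-12 + 10*A^-16
  A^-10 * (d^5) = -1 - 5*A^-4 - 10*A^-8 - 10*A^-12 - 5*A^-16 - A^-20
Summing the groups: <K> = -A^20 + 3*A^16 - 6*A^12 + 9*A^8 - 11*A^4 + 13 - 11*A^-4 + 9*A^-8 - 6*A^-12 + 3*A^-16 - A^-20
Normalise by the writhe: (-A^3)^(-w) = (-A^3)^(0) = 1, so f(A) = 1 * <K> = -A^20 + 3*A^16 - 6*A^12 + 9*A^8 - 11*A^4 + 13 - 11*A^-4 + 9*A^-8 - 6*A^-12 + 3*A^-16 - A^-20.
Substitute A = t^(-1/4), i.e. A^e → t^(-e/4): V(t) = -t^5 + 3*t^4 - 6*t^3 + 9*t^2 - 11*t + 13 - 11*t^-1 + 9*t^-2 - 6*t^-3 + 3*t^-4 - t^-5

Answer: -t^5 + 3*t^4 - 6*t^3 + 9*t^2 - 11*t + 13 - 11*t^-1 + 9*t^-2 - 6*t^-3 + 3*t^-4 - t^-5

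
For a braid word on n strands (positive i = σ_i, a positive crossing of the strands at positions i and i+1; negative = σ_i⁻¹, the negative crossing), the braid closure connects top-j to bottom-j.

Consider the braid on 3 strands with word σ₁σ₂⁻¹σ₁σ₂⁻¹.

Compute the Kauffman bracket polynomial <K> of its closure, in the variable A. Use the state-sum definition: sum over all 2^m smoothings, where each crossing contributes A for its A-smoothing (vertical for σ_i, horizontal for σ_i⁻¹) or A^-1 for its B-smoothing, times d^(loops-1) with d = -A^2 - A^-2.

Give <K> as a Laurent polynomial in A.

Braid: s1 s2^-1 s1 s2^-1 on 3 strands, 4 crossings.
Writhe w = (#positive) - (#negative) = 2 - 2 = 0.
Enumerate smoothing states for the bracket polynomial. There are 2^4 = 16 states.
Each crossing splits two ways (0=vertical, 1=horizontal). The state's weight is A^(#A-smoothings - #B-smoothings) * d^(loops - 1).
  state 0000: A-exp=+0, loops=3, term = A^0 * d^2
  state 0001: A-exp=+2, loops=2, term = A^2 * d^1
  state 0010: A-exp=-2, loops=2, term = A^-2 * d^1
  state 0011: A-exp=+0, loops=1, term = A^0 * d^0
  state 0100: A-exp=+2, loops=2, term = A^2 * d^1
  state 0101: A-exp=+4, loops=3, term = A^4 * d^2
  state 0110: A-exp=+0, loops=1, term = A^0 * d^0
  state 0111: A-exp=+2, loops=2, term = A^2 * d^1
  state 1000: A-exp=-2, loops=2, term = A^-2 * d^1
  state 1001: A-exp=+0, loops=1, term = A^0 * d^0
  state 1010: A-exp=-4, loops=3, term = A^-4 * d^2
  state 1011: A-exp=-2, loops=2, term = A^-2 * d^1
  state 1100: A-exp=+0, loops=1, term = A^0 * d^0
  state 1101: A-exp=+2, loops=2, term = A^2 * d^1
  state 1110: A-exp=-2, loops=2, term = A^-2 * d^1
  state 1111: A-exp=+0, loops=1, term = A^0 * d^0
Collect the terms by A-exponent (count of states per loop number):
Powers of d = -A^2 - A^-2: d^2 = A^4 + 2 + A^-4.
  A^4 * (d^2) = A^8 + 2*A^4 + 1
  A^2 * (4*d) = -4*A^4 - 4
  A^0 * (5 + d^2) = A^4 + 7 + A^-4
  A^-2 * (4*d) = -4 - 4*A^-4
  A^-4 * (d^2) = 1 + 2*A^-4 + A^-8
Summing the groups: <K> = A^8 - A^4 + 1 - A^-4 + A^-8

Answer: A^8 - A^4 + 1 - A^-4 + A^-8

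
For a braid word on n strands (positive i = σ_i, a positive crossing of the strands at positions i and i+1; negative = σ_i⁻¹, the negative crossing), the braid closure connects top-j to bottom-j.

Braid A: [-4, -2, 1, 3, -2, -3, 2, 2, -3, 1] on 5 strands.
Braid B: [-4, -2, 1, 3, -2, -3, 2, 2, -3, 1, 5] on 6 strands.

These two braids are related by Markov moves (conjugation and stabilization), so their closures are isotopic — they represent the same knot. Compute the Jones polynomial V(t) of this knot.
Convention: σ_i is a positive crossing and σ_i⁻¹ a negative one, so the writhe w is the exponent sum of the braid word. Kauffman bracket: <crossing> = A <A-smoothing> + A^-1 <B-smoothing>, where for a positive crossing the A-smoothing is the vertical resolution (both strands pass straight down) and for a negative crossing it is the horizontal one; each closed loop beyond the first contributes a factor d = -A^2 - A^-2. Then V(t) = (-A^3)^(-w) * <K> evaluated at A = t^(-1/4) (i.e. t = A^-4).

t^3 - t^2 + t - 1 + t^-1 - t^-2 + t^-3

Derivation:
Markov-equivalent braids have isotopic closures, hence identical knot invariants. Strip the Markov moves from each word to reach a common short braid β, then compute V(t) once on β.
Braid A: s4^-1 s2^-1 s1 s3 s2^-1 s3^-1 s2 s2 s3^-1 s1 on 5 strands has no conjugating prefix/suffix or stabilization to strip; take β = s4^-1 s2^-1 s1 s3 s2^-1 s3^-1 s2 s2 s3^-1 s1.
Braid B: s4^-1 s2^-1 s1 s3 s2^-1 s3^-1 s2 s2 s3^-1 s1 s5 on 6 strands reduces by inverse Markov moves (closure unchanged at each step):
  Destabilize: the word has the form β·s5 where s5 occurs only as the final letter (β ∈ B_5); drop it and the last strand → 5 strands.
Reduced to β = s4^-1 s2^-1 s1 s3 s2^-1 s3^-1 s2 s2 s3^-1 s1 on 5 strands, 10 crossings.
Both give the same β = s4^-1 s2^-1 s1 s3 s2^-1 s3^-1 s2 s2 s3^-1 s1 on 5 strands, so one state sum suffices:
Braid: s4^-1 s2^-1 s1 s3 s2^-1 s3^-1 s2 s2 s3^-1 s1 on 5 strands, 10 crossings.
Writhe w = (#positive) - (#negative) = 5 - 5 = 0.
State-sum expansion of <K>. There are 2^10 = 1024 states.
For each crossing: s=0 is the vertical smoothing, s=1 horizontal. Crossing k contributes A^(sign_k * (1 - 2*s_k)); loop factor d = -A^2 - A^-2.
Tabulate the states by total A-exponent and number of loops L (A-exp: L × count):
  A^10: L=4 ×1
  A^8: L=3 ×9, L=5 ×1
  A^6: L=2 ×27, L=4 ×18
  A^4: L=1 ×28, L=3 ×78, L=5 ×14
  A^2: L=2 ×116, L=4 ×88, L=6 ×6
  A^0: L=1 ×27, L=3 ×178, L=5 ×46, L=7 ×1
  A^-2: L=2 ×78, L=4 ×123, L=6 ×9
  A^-4: L=1 ×6, L=3 ×78, L=5 ×36
  A^-6: L=2 ×11, L=4 ×31, L=6 ×3
  A^-8: L=3 ×6, L=5 ×4
  A^-10: L=4 ×1
Each group contributes A^e * Σ count * d^(L-1):
Powers of d = -A^2 - A^-2: d^2 = A^4 + 2 + A^-4; d^3 = -A^6 - 3*A^2 - 3*A^-2 - A^-6; d^4 = A^8 + 4*A^4 + 6 + 4*A^-4 + A^-8; d^5 = -A^10 - 5*A^6 - 10*A^2 - 10*A^-2 - 5*A^-6 - A^-10; d^6 = A^12 + 6*A^8 + 15*A^4 + 20 + 15*A^-4 + 6*A^-8 + A^-12.
  A^10 * (d^3) = -A^16 - 3*A^12 - 3*A^8 - A^4
  A^8 * (9*d^2 + d^4) = A^16 + 13*A^12 + 24*A^8 + 13*A^4 + 1
  A^6 * (27*d + 18*d^3) = -18*A^12 - 81*A^8 - 81*A^4 - 18
  A^4 * (28 + 78*d^2 + 14*d^4) = 14*A^12 + 134*A^8 + 268*A^4 + 134 + 14*A^-4
  A^2 * (116*d + 88*d^3 + 6*d^5) = -6*A^12 - 118*A^8 - 440*A^4 - 440 - 118*A^-4 - 6*A^-8
  A^0 * (27 + 178*d^2 + 46*d^4 + d^6) = A^12 + 52*A^8 + 377*A^4 + 679 + 377*A^-4 + 52*A^-8 + A^-12
  A^-2 * (78*d + 123*d^3 + 9*d^5) = -9*A^8 - 168*A^4 - 537 - 537*A^-4 - 168*A^-8 - 9*A^-12
  A^-4 * (6 + 78*d^2 + 36*d^4) = 36*A^4 + 222 + 378*A^-4 + 222*A^-8 + 36*A^-12
  A^-6 * (11*d + 31*d^3 + 3*d^5) = -3*A^4 - 46 - 134*A^-4 - 134*A^-8 - 46*A^-12 - 3*A^-16
  A^-8 * (6*d^2 + 4*d^4) = 4 + 22*A^-4 + 36*A^-8 + 22*A^-12 + 4*A^-16
  A^-10 * (d^3) = -A^-4 - 3*A^-8 - 3*A^-12 - A^-16
Summing the groups: <K> = A^12 - A^8 + A^4 - 1 + A^-4 - A^-8 + A^-12
Normalise by the writhe: (-A^3)^(-w) = (-A^3)^(0) = 1, so f(A) = 1 * <K> = A^12 - A^8 + A^4 - 1 + A^-4 - A^-8 + A^-12.
Substitute A = t^(-1/4), i.e. A^e → t^(-e/4): V(t) = t^3 - t^2 + t - 1 + t^-1 - t^-2 + t^-3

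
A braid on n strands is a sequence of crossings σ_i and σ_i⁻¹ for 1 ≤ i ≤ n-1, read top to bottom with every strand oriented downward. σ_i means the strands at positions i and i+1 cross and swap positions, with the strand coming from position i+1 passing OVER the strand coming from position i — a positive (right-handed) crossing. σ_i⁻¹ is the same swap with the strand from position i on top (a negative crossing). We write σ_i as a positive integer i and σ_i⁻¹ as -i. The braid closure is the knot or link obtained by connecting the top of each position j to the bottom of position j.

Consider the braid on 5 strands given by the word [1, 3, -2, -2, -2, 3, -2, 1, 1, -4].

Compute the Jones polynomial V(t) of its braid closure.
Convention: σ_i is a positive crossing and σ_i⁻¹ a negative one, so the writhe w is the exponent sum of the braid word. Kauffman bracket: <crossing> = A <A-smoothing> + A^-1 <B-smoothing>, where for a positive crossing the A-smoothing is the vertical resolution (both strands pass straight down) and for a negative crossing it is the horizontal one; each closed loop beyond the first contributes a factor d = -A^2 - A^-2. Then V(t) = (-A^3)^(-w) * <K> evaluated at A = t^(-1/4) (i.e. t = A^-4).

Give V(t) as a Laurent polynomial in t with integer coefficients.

The presented braid s1 s3 s2^-1 s2^-1 s2^-1 s3 s2^-1 s1 s1 s4^-1 on 5 strands reduces by inverse Markov moves (closure unchanged at each step):
  Destabilize: the word has the form β·s4^-1 where s4^-1 occurs only as the final letter (β ∈ B_4); drop it and the last strand → 4 strands.
Reduced to β = s1 s3 s2^-1 s2^-1 s2^-1 s3 s2^-1 s1 s1 on 4 strands, 9 crossings.
Compute on β:
Braid: s1 s3 s2^-1 s2^-1 s2^-1 s3 s2^-1 s1 s1 on 4 strands, 9 crossings.
Writhe w = (#positive) - (#negative) = 5 - 4 = 1.
Computing the Kauffman bracket via state sum. There are 2^9 = 512 states.
Each crossing splits two ways (0=vertical, 1=horizontal). The state's weight is A^(#A-smoothings - #B-smoothings) * d^(loops - 1).
Tabulate the states by total A-exponent and number of loops L (A-exp: L × count):
  A^9: L=6 ×1
  A^7: L=5 ×9
  A^5: L=4 ×33, L=6 ×3
  A^3: L=3 ×64, L=5 ×19, L=7 ×1
  A^1: L=2 ×68, L=4 ×52, L=6 ×6
  A^-1: L=1 ×33, L=3 ×75, L=5 ×18
  A^-3: L=2 ×51, L=4 ×32, L=6 ×1
  A^-5: L=3 ×32, L=5 ×4
  A^-7: L=4 ×9
  A^-9: L=5 ×1
Each group contributes A^e * Σ count * d^(L-1):
Powers of d = -A^2 - A^-2: d^2 = A^4 + 2 + A^-4; d^3 = -A^6 - 3*A^2 - 3*A^-2 - A^-6; d^4 = A^8 + 4*A^4 + 6 + 4*A^-4 + A^-8; d^5 = -A^10 - 5*A^6 - 10*A^2 - 10*A^-2 - 5*A^-6 - A^-10; d^6 = A^12 + 6*A^8 + 15*A^4 + 20 + 15*A^-4 + 6*A^-8 + A^-12.
  A^9 * (d^5) = -A^19 - 5*A^15 - 10*A^11 - 10*A^7 - 5*A^3 - A^-1
  A^7 * (9*d^4) = 9*A^15 + 36*A^11 + 54*A^7 + 36*A^3 + 9*A^-1
  A^5 * (33*d^3 + 3*d^5) = -3*A^15 - 48*A^11 - 129*A^7 - 129*A^3 - 48*A^-1 - 3*A^-5
  A^3 * (64*d^2 + 19*d^4 + d^6) = A^15 + 25*A^11 + 155*A^7 + 262*A^3 + 155*A^-1 + 25*A^-5 + A^-9
  A^1 * (68*d + 52*d^3 + 6*d^5) = -6*A^11 - 82*A^7 - 284*A^3 - 284*A^-1 - 82*A^-5 - 6*A^-9
  A^-1 * (33 + 75*d^2 + 18*d^4) = 18*A^7 + 147*A^3 + 291*A^-1 + 147*A^-5 + 18*A^-9
  A^-3 * (51*d + 32*d^3 + d^5) = -A^7 - 37*A^3 - 157*A^-1 - 157*A^-5 - 37*A^-9 - A^-13
  A^-5 * (32*d^2 + 4*d^4) = 4*A^3 + 48*A^-1 + 88*A^-5 + 48*A^-9 + 4*A^-13
  A^-7 * (9*d^3) = -9*A^-1 - 27*A^-5 - 27*A^-9 - 9*A^-13
  A^-9 * (d^4) = A^-1 + 4*A^-5 + 6*A^-9 + 4*A^-13 + A^-17
Summing the groups: <K> = -A^19 + 2*A^15 - 3*A^11 + 5*A^7 - 6*A^3 + 5*A^-1 - 5*A^-5 + 3*A^-9 - 2*A^-13 + A^-17
Normalise by the writhe: (-A^3)^(-w) = (-A^3)^(-1) = -A^-3, so f(A) = -A^-3 * <K> = A^16 - 2*A^12 + 3*A^8 - 5*A^4 + 6 - 5*A^-4 + 5*A^-8 - 3*A^-12 + 2*A^-16 - A^-20.
Substitute A = t^(-1/4), i.e. A^e → t^(-e/4): V(t) = -t^5 + 2*t^4 - 3*t^3 + 5*t^2 - 5*t + 6 - 5*t^-1 + 3*t^-2 - 2*t^-3 + t^-4

Answer: -t^5 + 2*t^4 - 3*t^3 + 5*t^2 - 5*t + 6 - 5*t^-1 + 3*t^-2 - 2*t^-3 + t^-4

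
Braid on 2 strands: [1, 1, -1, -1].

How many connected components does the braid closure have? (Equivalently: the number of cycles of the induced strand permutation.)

2

Derivation:
Track the strand permutation on 2 strands, starting from identity.
  step 1: s1 swaps positions 1,2 -> [2 1]
  step 2: s1 swaps positions 1,2 -> [1 2]
  step 3: s1^-1 swaps positions 1,2 -> [2 1]
  step 4: s1^-1 swaps positions 1,2 -> [1 2]
Final permutation (position -> original strand): [1 2]
Closure components = cycle count of this permutation = 2.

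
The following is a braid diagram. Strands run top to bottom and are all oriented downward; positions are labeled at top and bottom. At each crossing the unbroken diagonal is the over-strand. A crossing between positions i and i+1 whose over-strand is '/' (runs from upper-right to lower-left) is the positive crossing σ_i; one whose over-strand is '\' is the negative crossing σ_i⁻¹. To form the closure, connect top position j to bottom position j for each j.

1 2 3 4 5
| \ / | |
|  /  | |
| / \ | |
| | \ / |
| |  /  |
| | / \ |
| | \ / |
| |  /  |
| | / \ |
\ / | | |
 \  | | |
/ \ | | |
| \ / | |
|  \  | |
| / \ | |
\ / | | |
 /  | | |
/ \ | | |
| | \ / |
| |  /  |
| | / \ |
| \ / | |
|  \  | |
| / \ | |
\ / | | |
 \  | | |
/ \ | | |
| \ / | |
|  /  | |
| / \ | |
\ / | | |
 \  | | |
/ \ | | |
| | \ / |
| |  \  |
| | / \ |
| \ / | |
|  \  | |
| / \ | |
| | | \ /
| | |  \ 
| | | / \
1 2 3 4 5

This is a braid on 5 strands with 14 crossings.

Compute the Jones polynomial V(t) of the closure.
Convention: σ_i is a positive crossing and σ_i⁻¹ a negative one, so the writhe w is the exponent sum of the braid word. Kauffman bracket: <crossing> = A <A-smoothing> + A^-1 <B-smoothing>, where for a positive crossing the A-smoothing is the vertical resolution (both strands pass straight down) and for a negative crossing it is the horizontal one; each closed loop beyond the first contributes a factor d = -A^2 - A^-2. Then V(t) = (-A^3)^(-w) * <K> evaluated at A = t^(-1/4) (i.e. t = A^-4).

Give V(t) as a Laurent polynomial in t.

Reading the diagram top to bottom ('/'-over between positions i,i+1 = s_i, '\'-over = s_i^-1): braid word = s2 s3 s3 s1^-1 s2^-1 s1 s3 s2^-1 s1^-1 s2 s1^-1 s3^-1 s2^-1 s4^-1.
The presented braid s2 s3 s3 s1^-1 s2^-1 s1 s3 s2^-1 s1^-1 s2 s1^-1 s3^-1 s2^-1 s4^-1 on 5 strands reduces by inverse Markov moves (closure unchanged at each step):
  Destabilize: the word has the form β·s4^-1 where s4^-1 occurs only as the final letter (β ∈ B_4); drop it and the last strand → 4 strands.
  Deconjugate: the word is γ·β·γ⁻¹ with γ = s2 s3 (prefix) and γ⁻¹ = s3^-1 s2^-1 (suffix); strip both.
Reduced to β = s3 s1^-1 s2^-1 s1 s3 s2^-1 s1^-1 s2 s1^-1 on 4 strands, 9 crossings.
Compute on β:
Braid: s3 s1^-1 s2^-1 s1 s3 s2^-1 s1^-1 s2 s1^-1 on 4 strands, 9 crossings.
Writhe w = (#positive) - (#negative) = 4 - 5 = -1.
Enumerate smoothing states for the bracket polynomial. There are 2^9 = 512 states.
Each crossing splits two ways (0=vertical, 1=horizontal). The state's weight is A^(#A-smoothings - #B-smoothings) * d^(loops - 1).
Tabulate the states by total A-exponent and number of loops L (A-exp: L × count):
  A^9: L=5 ×1
  A^7: L=4 ×9
  A^5: L=3 ×32, L=5 ×4
  A^3: L=2 ×53, L=4 ×30, L=6 ×1
  A^1: L=1 ×35, L=3 ×80, L=5 ×11
  A^-1: L=2 ×86, L=4 ×39, L=6 ×1
  A^-3: L=1 ×21, L=3 ×58, L=5 ×5
  A^-5: L=2 ×26, L=4 ×10
  A^-7: L=1 ×3, L=3 ×6
  A^-9: L=2 ×1
Each group contributes A^e * Σ count * d^(L-1):
Powers of d = -A^2 - A^-2: d^2 = A^4 + 2 + A^-4; d^3 = -A^6 - 3*A^2 - 3*A^-2 - A^-6; d^4 = A^8 + 4*A^4 + 6 + 4*A^-4 + A^-8; d^5 = -A^10 - 5*A^6 - 10*A^2 - 10*A^-2 - 5*A^-6 - A^-10.
  A^9 * (d^4) = A^17 + 4*A^13 + 6*A^9 + 4*A^5 + A
  A^7 * (9*d^3) = -9*A^13 - 27*A^9 - 27*A^5 - 9*A
  A^5 * (32*d^2 + 4*d^4) = 4*A^13 + 48*A^9 + 88*A^5 + 48*A + 4*A^-3
  A^3 * (53*d + 30*d^3 + d^5) = -A^13 - 35*A^9 - 153*A^5 - 153*A - 35*A^-3 - A^-7
  A^1 * (35 + 80*d^2 + 11*d^4) = 11*A^9 + 124*A^5 + 261*A + 124*A^-3 + 11*A^-7
  A^-1 * (86*d + 39*d^3 + d^5) = -A^9 - 44*A^5 - 213*A - 213*A^-3 - 44*A^-7 - A^-11
  A^-3 * (21 + 58*d^2 + 5*d^4) = 5*A^5 + 78*A + 167*A^-3 + 78*A^-7 + 5*A^-11
  A^-5 * (26*d + 10*d^3) = -10*A - 56*A^-3 - 56*A^-7 - 10*A^-11
  A^-7 * (3 + 6*d^2) = 6*A^-3 + 15*A^-7 + 6*A^-11
  A^-9 * (d) = -A^-7 - A^-11
Summing the groups: <K> = A^17 - 2*A^13 + 2*A^9 - 3*A^5 + 3*A - 3*A^-3 + 2*A^-7 - A^-11
Normalise by the writhe: (-A^3)^(-w) = (-A^3)^(1) = -A^3, so f(A) = -A^3 * <K> = -A^20 + 2*A^16 - 2*A^12 + 3*A^8 - 3*A^4 + 3 - 2*A^-4 + A^-8.
Substitute A = t^(-1/4), i.e. A^e → t^(-e/4): V(t) = t^2 - 2*t + 3 - 3*t^-1 + 3*t^-2 - 2*t^-3 + 2*t^-4 - t^-5

Answer: t^2 - 2*t + 3 - 3*t^-1 + 3*t^-2 - 2*t^-3 + 2*t^-4 - t^-5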